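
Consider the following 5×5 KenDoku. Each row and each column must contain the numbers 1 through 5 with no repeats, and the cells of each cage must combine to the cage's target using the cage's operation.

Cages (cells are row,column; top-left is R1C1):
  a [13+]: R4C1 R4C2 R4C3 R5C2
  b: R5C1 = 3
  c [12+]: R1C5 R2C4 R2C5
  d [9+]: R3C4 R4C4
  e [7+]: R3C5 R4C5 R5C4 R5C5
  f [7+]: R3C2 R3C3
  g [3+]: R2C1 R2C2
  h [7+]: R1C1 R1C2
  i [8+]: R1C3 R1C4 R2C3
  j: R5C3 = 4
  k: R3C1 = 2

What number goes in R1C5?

Cage k is a single given cell, which forces R3C1 = 2.
B is a freebie, leaving R5C1 = 3.
Cage j is given, so R5C3 = 4.
Cage e has sum 7, which forces R5C4 = 1.
Row 5 now contains 3, which forces R5C5 = 2.
2 is placed in column 1, leaving R2C1 = 1.
Cage g needs two cells with sum 3, which forces R2C2 = 2.
Cage f needs two cells with sum 7, so R3C2 = 4.
Cage f needs two cells with sum 7; hence R3C3 = 3.
Row 3 now contains 4, which forces R3C4 = 5.
Row 3 now contains 3; hence R3C5 = 1.
5 is placed in column 4, leaving R4C4 = 4.
Column 5 now contains 1, leaving R4C5 = 3.
Row 5 now contains 2; hence R5C2 = 5.
The two cells of cage h must have sum 7, leaving R1C1 = 4.
Column 2 now contains 2, leaving R1C2 = 3.
Cage i has sum 8; hence R1C3 = 1.
Cage i needs sum 8, leaving R1C4 = 2.
4 is placed in row 1; hence R1C5 = 5.
Column 3 already has 3, leaving R2C3 = 5.
Column 4 already has 4, leaving R2C4 = 3.
Column 5 now contains 5, so R2C5 = 4.
Row 4 now contains 4, so R4C1 = 5.
Row 4 now contains 3, leaving R4C2 = 1.
Cage a needs sum 13, which forces R4C3 = 2.
Completed grid: 4 3 1 2 5 / 1 2 5 3 4 / 2 4 3 5 1 / 5 1 2 4 3 / 3 5 4 1 2.

5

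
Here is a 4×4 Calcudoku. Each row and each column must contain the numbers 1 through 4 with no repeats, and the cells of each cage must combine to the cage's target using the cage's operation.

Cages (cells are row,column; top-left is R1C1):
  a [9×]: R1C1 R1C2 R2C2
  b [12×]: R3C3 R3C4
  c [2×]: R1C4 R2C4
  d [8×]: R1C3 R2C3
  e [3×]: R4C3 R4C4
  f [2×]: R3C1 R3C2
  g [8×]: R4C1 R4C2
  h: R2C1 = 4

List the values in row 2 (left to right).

4 3 2 1

Cage a needs product 9, so R1C1 = 3.
Cage a has product 9, which forces R1C2 = 1.
Row 1 now contains 1, so R1C4 = 2.
Cage h is a single given cell; hence R2C1 = 4.
Cage a has product 9; hence R2C2 = 3.
4 is placed in row 2, so R2C3 = 2.
Column 4 already has 2, so R2C4 = 1.
Column 2 now contains 1, which forces R3C2 = 2.
4 is placed in column 1, leaving R4C1 = 2.
Column 2 now contains 2, leaving R4C2 = 4.
Column 4 now contains 1; hence R4C4 = 3.
2 is placed in row 1, which forces R1C3 = 4.
2 is placed in row 3, so R3C1 = 1.
The two cells of cage b must have product 12, leaving R3C3 = 3.
Column 4 already has 3, which forces R3C4 = 4.
Row 4 already has 3, leaving R4C3 = 1.
Filled in: 3 1 4 2 / 4 3 2 1 / 1 2 3 4 / 2 4 1 3.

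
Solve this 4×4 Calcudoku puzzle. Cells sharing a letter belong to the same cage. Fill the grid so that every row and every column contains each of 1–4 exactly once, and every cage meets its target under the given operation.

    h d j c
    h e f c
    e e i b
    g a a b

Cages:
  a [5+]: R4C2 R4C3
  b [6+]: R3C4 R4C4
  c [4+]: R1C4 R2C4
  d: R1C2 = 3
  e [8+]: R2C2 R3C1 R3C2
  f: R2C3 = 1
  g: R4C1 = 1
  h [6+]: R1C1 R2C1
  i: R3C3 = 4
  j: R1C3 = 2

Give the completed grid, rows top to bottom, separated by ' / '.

4 3 2 1 / 2 4 1 3 / 3 1 4 2 / 1 2 3 4

Cage d is a single given cell; hence R1C2 = 3.
Cage j is a single given cell; hence R1C3 = 2.
3 is placed in row 1, which forces R1C4 = 1.
Cage f is given, which forces R2C3 = 1.
Column 4 already has 1; hence R2C4 = 3.
I is a freebie; hence R3C3 = 4.
4 is placed in row 3; hence R3C4 = 2.
Cage g is given, which forces R4C1 = 1.
4 is placed in column 3, leaving R4C3 = 3.
Column 4 already has 2, which forces R4C4 = 4.
Row 1 now contains 2; hence R1C1 = 4.
Cage h needs two cells with sum 6, which forces R2C1 = 2.
Cage e has sum 8, so R2C2 = 4.
1 is placed in column 1, leaving R3C1 = 3.
Row 3 now contains 2; hence R3C2 = 1.
Row 4 already has 4, leaving R4C2 = 2.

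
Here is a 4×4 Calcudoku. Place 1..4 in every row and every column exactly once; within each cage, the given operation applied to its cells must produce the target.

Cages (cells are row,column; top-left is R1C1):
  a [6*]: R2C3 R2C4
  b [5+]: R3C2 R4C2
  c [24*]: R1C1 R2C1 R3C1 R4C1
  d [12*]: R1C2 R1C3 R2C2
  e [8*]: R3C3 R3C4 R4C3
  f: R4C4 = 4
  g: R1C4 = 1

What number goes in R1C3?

3

Cage g is a single given cell, which forces R1C4 = 1.
Cage f is given; hence R4C4 = 4.
Cage e has product 8; hence R3C3 = 4.
4 is placed in column 4, which forces R3C4 = 2.
Cage e needs product 8, so R4C3 = 1.
Cage a needs two cells with product 6, leaving R2C3 = 2.
Column 4 now contains 2, leaving R2C4 = 3.
2 is placed in row 3; hence R3C2 = 3.
Cage b's pair has sum 5; hence R4C2 = 2.
The 4 cells of cage c must have product 24; hence R1C1 = 2.
Column 2 already has 3, which forces R1C2 = 4.
Column 3 now contains 2, so R1C3 = 3.
Cage c has product 24, which forces R2C1 = 4.
Row 2 now contains 2, which forces R2C2 = 1.
Row 3 now contains 3, leaving R3C1 = 1.
Row 4 already has 2, leaving R4C1 = 3.
Filled in: 2 4 3 1 / 4 1 2 3 / 1 3 4 2 / 3 2 1 4.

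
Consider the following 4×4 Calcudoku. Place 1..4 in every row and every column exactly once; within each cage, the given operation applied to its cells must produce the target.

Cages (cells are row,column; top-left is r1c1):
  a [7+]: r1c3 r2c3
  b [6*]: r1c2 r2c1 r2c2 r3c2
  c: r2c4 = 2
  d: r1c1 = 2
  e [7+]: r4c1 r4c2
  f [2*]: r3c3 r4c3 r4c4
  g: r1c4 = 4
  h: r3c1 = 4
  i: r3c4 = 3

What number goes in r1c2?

1

D is a freebie, leaving r1c1 = 2.
Cage g is a single given cell; hence r1c4 = 4.
The 4 cells of cage b must have product 6, leaving r2c1 = 1.
C is a freebie, leaving r2c4 = 2.
H is a freebie; hence r3c1 = 4.
Cage f has product 2, leaving r3c3 = 1.
Cage i is given; hence r3c4 = 3.
4 is placed in column 1, which forces r4c1 = 3.
Row 4 already has 3; hence r4c2 = 4.
Cage f has product 2, which forces r4c3 = 2.
The 3 cells of cage f must have product 2, leaving r4c4 = 1.
Cage b has product 6, which forces r1c2 = 1.
Row 1 now contains 4, leaving r1c3 = 3.
2 is placed in row 2, leaving r2c2 = 3.
The two cells of cage a must have sum 7, which forces r2c3 = 4.
Row 3 already has 3, leaving r3c2 = 2.
Filled in: 2 1 3 4 / 1 3 4 2 / 4 2 1 3 / 3 4 2 1.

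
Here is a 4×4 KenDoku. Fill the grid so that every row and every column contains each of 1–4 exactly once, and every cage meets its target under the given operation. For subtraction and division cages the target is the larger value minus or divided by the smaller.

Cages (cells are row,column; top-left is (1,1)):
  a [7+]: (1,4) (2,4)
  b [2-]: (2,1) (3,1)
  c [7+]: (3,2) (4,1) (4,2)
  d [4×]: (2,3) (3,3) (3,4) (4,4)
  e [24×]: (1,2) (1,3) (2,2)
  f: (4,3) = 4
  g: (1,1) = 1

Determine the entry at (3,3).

2

Cage g is given, which forces (1,1) = 1.
Cage f is a single given cell; hence (4,3) = 4.
The only place for 1 in row 2 is (2,3).
1 is placed in column 3, which forces (3,3) = 2.
The 4 cells of cage d must have product 4, so (3,4) = 1.
Cage d needs product 4; hence (4,4) = 2.
Column 3 now contains 2, so (1,3) = 3.
Row 1 already has 3, which forces (1,4) = 4.
The two cells of cage b must have difference 2, so (2,1) = 2.
Row 2 already has 2; hence (2,2) = 4.
4 is placed in column 4, which forces (2,4) = 3.
2 is placed in row 3, which forces (3,1) = 4.
Cage c has sum 7, which forces (3,2) = 3.
Row 4 now contains 2; hence (4,1) = 3.
The 3 cells of cage c must have sum 7; hence (4,2) = 1.
Row 1 now contains 4, which forces (1,2) = 2.
The full grid is 1 2 3 4 / 2 4 1 3 / 4 3 2 1 / 3 1 4 2.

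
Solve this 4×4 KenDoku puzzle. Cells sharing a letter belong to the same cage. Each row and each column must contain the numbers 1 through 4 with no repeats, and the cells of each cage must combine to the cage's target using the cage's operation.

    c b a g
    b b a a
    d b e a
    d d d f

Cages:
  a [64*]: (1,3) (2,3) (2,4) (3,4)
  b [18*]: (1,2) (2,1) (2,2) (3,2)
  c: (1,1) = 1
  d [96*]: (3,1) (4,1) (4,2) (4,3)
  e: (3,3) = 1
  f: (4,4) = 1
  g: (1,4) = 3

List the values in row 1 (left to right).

1 2 4 3

C is a freebie, so (1,1) = 1.
Cage g is a single given cell, so (1,4) = 3.
Cage b has product 18, so (2,1) = 3.
The 4 cells of cage d must have product 96, leaving (3,1) = 4.
Cage e is a single given cell; hence (3,3) = 1.
4 is placed in row 3, so (3,4) = 2.
3 is placed in column 1, so (4,1) = 2.
Cage f is a single given cell, so (4,4) = 1.
3 is placed in row 1, so (1,2) = 2.
Cage a has product 64, leaving (1,3) = 4.
The 4 cells of cage b must have product 18, so (2,2) = 1.
Cage a has product 64, leaving (2,3) = 2.
Column 4 already has 2, which forces (2,4) = 4.
2 is placed in row 3, leaving (3,2) = 3.
Column 2 already has 3; hence (4,2) = 4.
Column 3 now contains 4, so (4,3) = 3.
Filled in: 1 2 4 3 / 3 1 2 4 / 4 3 1 2 / 2 4 3 1.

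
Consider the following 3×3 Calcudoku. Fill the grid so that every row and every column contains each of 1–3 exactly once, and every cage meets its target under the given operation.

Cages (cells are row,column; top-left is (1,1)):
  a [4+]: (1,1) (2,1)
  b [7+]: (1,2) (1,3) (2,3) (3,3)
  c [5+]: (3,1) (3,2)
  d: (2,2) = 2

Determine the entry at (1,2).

1

The 4 cells of cage b must have sum 7, leaving (1,2) = 1.
Cage d is given, leaving (2,2) = 2.
Column 2 already has 2; hence (3,2) = 3.
1 is placed in row 1, so (1,1) = 3.
Row 1 now contains 3, so (1,3) = 2.
Cage a's pair has sum 4, which forces (2,1) = 1.
Row 2 now contains 1, leaving (2,3) = 3.
Row 3 now contains 3; hence (3,1) = 2.
2 is placed in column 3, which forces (3,3) = 1.
The full grid is 3 1 2 / 1 2 3 / 2 3 1.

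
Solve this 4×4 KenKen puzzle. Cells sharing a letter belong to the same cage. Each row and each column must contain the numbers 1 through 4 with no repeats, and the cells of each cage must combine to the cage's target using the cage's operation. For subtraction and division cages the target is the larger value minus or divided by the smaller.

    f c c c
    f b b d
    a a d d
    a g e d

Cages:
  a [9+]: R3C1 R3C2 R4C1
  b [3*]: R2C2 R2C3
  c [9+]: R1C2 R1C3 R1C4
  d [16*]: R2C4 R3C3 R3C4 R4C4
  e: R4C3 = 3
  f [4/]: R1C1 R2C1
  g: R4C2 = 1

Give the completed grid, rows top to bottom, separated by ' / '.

1 2 4 3 / 4 3 1 2 / 3 4 2 1 / 2 1 3 4

The 4 cells of cage d must have product 16, so R3C3 = 2.
G is a freebie, which forces R4C2 = 1.
Cage e is a single given cell; hence R4C3 = 3.
Column 3 now contains 3, so R1C3 = 4.
Column 2 now contains 1, leaving R2C2 = 3.
Column 3 now contains 3, so R2C3 = 1.
Column 2 now contains 3, which forces R3C2 = 4.
4 is placed in row 3; hence R3C4 = 1.
4 is placed in row 1, leaving R1C1 = 1.
Column 2 now contains 3, which forces R1C2 = 2.
Cage c needs sum 9, which forces R1C4 = 3.
Row 2 now contains 1, so R2C1 = 4.
Row 2 already has 4, leaving R2C4 = 2.
Row 3 already has 1; hence R3C1 = 3.
Cage a has sum 9, leaving R4C1 = 2.
2 is placed in column 4, leaving R4C4 = 4.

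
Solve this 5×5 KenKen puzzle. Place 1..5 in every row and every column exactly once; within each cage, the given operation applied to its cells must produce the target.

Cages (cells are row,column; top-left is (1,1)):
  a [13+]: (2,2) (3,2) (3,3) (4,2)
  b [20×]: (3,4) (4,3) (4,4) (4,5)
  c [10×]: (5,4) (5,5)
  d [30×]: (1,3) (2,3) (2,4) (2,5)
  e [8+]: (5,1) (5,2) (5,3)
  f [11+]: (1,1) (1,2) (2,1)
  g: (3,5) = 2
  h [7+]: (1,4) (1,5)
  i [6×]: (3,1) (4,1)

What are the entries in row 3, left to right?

3 5 4 1 2

Cage g is a single given cell, leaving (3,5) = 2.
2 is placed in column 5, leaving (5,5) = 5.
Row 3 now contains 2, leaving (3,1) = 3.
Row 3 now contains 2; hence (3,4) = 1.
Cage i's pair has product 6, so (4,1) = 2.
5 is placed in row 5, leaving (5,4) = 2.
The only place for 2 in row 2 is (2,3).
In row 1, 2 can only go at (1,2), so (1,2) = 2.
The only place for 1 in row 1 is (1,3).
The 4 cells of cage d must have product 30, which forces (2,4) = 5.
The 4 cells of cage d must have product 30, so (2,5) = 3.
5 is placed in column 4, which forces (4,4) = 4.
The 4 cells of cage b must have product 20, so (4,5) = 1.
Cage f needs sum 11, which forces (1,1) = 5.
4 is placed in column 4, so (1,4) = 3.
3 is placed in column 5, which forces (1,5) = 4.
Row 2 now contains 5; hence (2,1) = 4.
3 is placed in row 2, leaving (2,2) = 1.
Row 4 now contains 1, so (4,2) = 3.
Row 4 already has 4, so (4,3) = 5.
4 is placed in column 1, so (5,1) = 1.
3 is placed in column 2, so (5,2) = 4.
Row 5 now contains 4, which forces (5,3) = 3.
Column 2 now contains 4, so (3,2) = 5.
Column 3 already has 5, leaving (3,3) = 4.
Completed grid: 5 2 1 3 4 / 4 1 2 5 3 / 3 5 4 1 2 / 2 3 5 4 1 / 1 4 3 2 5.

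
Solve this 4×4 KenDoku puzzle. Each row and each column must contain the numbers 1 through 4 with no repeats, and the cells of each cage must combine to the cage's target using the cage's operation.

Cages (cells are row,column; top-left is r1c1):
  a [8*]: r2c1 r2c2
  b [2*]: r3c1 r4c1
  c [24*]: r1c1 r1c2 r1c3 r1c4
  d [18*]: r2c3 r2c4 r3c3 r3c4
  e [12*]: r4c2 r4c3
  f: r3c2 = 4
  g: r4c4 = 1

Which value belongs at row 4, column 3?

4

F is a freebie; hence r3c2 = 4.
4 is placed in column 2, which forces r4c2 = 3.
3 is placed in row 4, leaving r4c3 = 4.
Cage g is a single given cell, leaving r4c4 = 1.
Cage a's pair has product 8, leaving r2c1 = 4.
4 is placed in column 2, so r2c2 = 2.
2 is placed in row 2, which forces r2c4 = 3.
The two cells of cage b must have product 2, leaving r3c1 = 1.
Row 3 now contains 1; hence r3c3 = 3.
Column 4 now contains 3, which forces r3c4 = 2.
Row 4 now contains 1, so r4c1 = 2.
Column 1 now contains 2, so r1c1 = 3.
2 is placed in column 2, so r1c2 = 1.
Cage c needs product 24, leaving r1c3 = 2.
2 is placed in column 4, leaving r1c4 = 4.
Row 2 already has 3; hence r2c3 = 1.
Filled in: 3 1 2 4 / 4 2 1 3 / 1 4 3 2 / 2 3 4 1.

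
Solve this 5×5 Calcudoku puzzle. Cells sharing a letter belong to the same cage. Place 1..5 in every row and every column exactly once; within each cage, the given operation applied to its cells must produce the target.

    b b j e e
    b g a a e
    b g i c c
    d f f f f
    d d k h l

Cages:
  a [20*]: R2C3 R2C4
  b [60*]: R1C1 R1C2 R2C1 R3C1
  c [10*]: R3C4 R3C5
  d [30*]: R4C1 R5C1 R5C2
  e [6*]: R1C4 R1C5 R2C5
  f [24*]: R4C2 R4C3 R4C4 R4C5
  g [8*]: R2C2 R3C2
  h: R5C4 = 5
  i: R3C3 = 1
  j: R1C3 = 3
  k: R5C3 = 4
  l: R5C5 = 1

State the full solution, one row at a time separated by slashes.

J is a freebie, which forces R1C3 = 3.
Cage i is given; hence R3C3 = 1.
K is a freebie, leaving R5C3 = 4.
H is a freebie, so R5C4 = 5.
Cage l is given, so R5C5 = 1.
The 3 cells of cage e must have product 6, which forces R1C4 = 1.
1 is placed in column 5, leaving R1C5 = 2.
Column 3 now contains 4, so R2C3 = 5.
Column 4 now contains 5, so R2C4 = 4.
Cage e needs product 6, so R2C5 = 3.
Column 4 now contains 5; hence R3C4 = 2.
The two cells of cage c must have product 10; hence R3C5 = 5.
Cage d has product 30, which forces R4C1 = 5.
Column 3 now contains 4, leaving R4C3 = 2.
Column 4 now contains 4; hence R4C4 = 3.
Column 5 already has 3; hence R4C5 = 4.
5 is placed in column 1, which forces R1C1 = 4.
Cage b needs product 60, which forces R1C2 = 5.
Cage b has product 60, leaving R2C1 = 1.
Row 2 already has 4, so R2C2 = 2.
The 4 cells of cage b must have product 60; hence R3C1 = 3.
2 is placed in row 3; hence R3C2 = 4.
4 is placed in row 4, so R4C2 = 1.
Column 1 now contains 3, leaving R5C1 = 2.
2 is placed in column 2, which forces R5C2 = 3.

4 5 3 1 2 / 1 2 5 4 3 / 3 4 1 2 5 / 5 1 2 3 4 / 2 3 4 5 1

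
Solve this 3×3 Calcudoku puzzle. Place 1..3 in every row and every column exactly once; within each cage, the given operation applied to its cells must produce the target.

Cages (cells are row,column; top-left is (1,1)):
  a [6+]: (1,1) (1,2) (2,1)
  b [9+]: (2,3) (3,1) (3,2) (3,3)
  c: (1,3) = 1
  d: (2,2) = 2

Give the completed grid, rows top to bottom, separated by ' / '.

Cage c is given; hence (1,3) = 1.
Cage d is a single given cell, which forces (2,2) = 2.
Cage b needs sum 9, leaving (2,3) = 3.
Column 3 already has 1, leaving (3,3) = 2.
The 3 cells of cage a must have sum 6; hence (1,1) = 2.
Column 2 now contains 2, leaving (1,2) = 3.
3 is placed in row 2; hence (2,1) = 1.
Column 1 now contains 1; hence (3,1) = 3.
Column 2 now contains 3; hence (3,2) = 1.

2 3 1 / 1 2 3 / 3 1 2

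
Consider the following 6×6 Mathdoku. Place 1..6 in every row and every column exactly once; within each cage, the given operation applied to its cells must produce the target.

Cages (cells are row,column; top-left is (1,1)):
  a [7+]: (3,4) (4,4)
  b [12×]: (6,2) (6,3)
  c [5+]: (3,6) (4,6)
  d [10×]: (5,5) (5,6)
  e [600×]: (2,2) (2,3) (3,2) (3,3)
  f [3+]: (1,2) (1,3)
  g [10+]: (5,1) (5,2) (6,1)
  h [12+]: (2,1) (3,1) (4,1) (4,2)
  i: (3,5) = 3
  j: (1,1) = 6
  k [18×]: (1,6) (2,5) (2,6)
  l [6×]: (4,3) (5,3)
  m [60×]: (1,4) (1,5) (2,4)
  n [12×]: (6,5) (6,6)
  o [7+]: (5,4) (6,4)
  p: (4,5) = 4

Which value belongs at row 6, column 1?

5

J is a freebie, leaving (1,1) = 6.
I is a freebie, so (3,5) = 3.
P is a freebie, which forces (4,5) = 4.
The only place for 4 in row 1 is (1,4).
Cage m has product 60, so (1,5) = 5.
Cage m needs product 60, leaving (2,4) = 3.
Column 5 already has 5; hence (5,5) = 2.
2 is placed in row 5, leaving (5,6) = 5.
2 is placed in column 5, which forces (6,5) = 6.
Row 6 now contains 6; hence (6,6) = 2.
The 3 cells of cage k must have product 18, so (1,6) = 3.
Column 5 already has 6, which forces (2,5) = 1.
The 3 cells of cage k must have product 18, which forces (2,6) = 6.
2 is placed in column 6, leaving (3,6) = 4.
The two cells of cage c must have sum 5, so (4,6) = 1.
Cage o needs two cells with sum 7, so (5,4) = 6.
Cage o needs two cells with sum 7, so (6,4) = 1.
The only place for 2 in row 2 is (2,1).
The 4 cells of cage h must have sum 12; hence (4,1) = 3.
Column 1 now contains 3, which forces (6,1) = 5.
Column 1 already has 5, so (3,1) = 1.
Cage h has sum 12, so (4,2) = 6.
Row 4 now contains 6, leaving (4,3) = 2.
2 is placed in row 4, so (4,4) = 5.
Column 1 already has 1, which forces (5,1) = 4.
Row 5 now contains 4, so (5,2) = 1.
Row 5 already has 1; hence (5,3) = 3.
3 is placed in column 3, so (6,3) = 4.
1 is placed in column 2, leaving (1,2) = 2.
2 is placed in column 3; hence (1,3) = 1.
The 4 cells of cage e must have product 600; hence (2,2) = 4.
Column 3 now contains 4, so (2,3) = 5.
Column 2 now contains 6, leaving (3,2) = 5.
Cage e has product 600; hence (3,3) = 6.
Column 4 now contains 5, which forces (3,4) = 2.
4 is placed in row 6, leaving (6,2) = 3.
Filled in: 6 2 1 4 5 3 / 2 4 5 3 1 6 / 1 5 6 2 3 4 / 3 6 2 5 4 1 / 4 1 3 6 2 5 / 5 3 4 1 6 2.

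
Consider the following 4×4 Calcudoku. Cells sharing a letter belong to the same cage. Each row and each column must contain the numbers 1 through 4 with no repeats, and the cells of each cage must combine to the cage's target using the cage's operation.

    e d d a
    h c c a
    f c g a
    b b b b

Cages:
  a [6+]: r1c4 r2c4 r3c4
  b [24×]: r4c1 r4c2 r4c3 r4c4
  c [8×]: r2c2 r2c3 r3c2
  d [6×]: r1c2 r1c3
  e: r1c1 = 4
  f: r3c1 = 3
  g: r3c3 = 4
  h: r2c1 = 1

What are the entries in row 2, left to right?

1 4 2 3

E is a freebie, so r1c1 = 4.
Cage h is a single given cell; hence r2c1 = 1.
F is a freebie; hence r3c1 = 3.
Cage g is given, so r3c3 = 4.
3 is placed in column 1; hence r4c1 = 2.
The 3 cells of cage c must have product 8, so r2c2 = 4.
Column 3 already has 4; hence r2c3 = 2.
2 is placed in row 2, so r2c4 = 3.
The 3 cells of cage c must have product 8, leaving r3c2 = 1.
1 is placed in row 3, which forces r3c4 = 2.
Column 2 now contains 1, so r4c2 = 3.
Row 4 now contains 3, which forces r4c3 = 1.
Row 4 now contains 1, so r4c4 = 4.
Column 2 now contains 3, which forces r1c2 = 2.
Column 3 already has 2; hence r1c3 = 3.
2 is placed in column 4; hence r1c4 = 1.
Filled in: 4 2 3 1 / 1 4 2 3 / 3 1 4 2 / 2 3 1 4.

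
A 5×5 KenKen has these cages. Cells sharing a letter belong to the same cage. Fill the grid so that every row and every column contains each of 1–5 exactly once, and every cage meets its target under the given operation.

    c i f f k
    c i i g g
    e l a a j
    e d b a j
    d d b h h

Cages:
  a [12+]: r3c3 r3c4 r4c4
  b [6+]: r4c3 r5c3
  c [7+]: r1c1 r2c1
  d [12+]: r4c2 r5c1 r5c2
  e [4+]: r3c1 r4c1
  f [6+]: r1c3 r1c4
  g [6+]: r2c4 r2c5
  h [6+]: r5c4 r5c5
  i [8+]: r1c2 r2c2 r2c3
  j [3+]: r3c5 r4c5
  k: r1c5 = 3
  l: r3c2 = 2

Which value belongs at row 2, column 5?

Cage k is given, leaving r1c5 = 3.
Cage l is a single given cell, which forces r3c2 = 2.
2 is placed in row 3, so r3c5 = 1.
Column 5 already has 1, so r4c5 = 2.
Row 3 now contains 1, leaving r3c1 = 3.
Cage e's pair has sum 4; hence r4c1 = 1.
Cage a has sum 12, leaving r4c4 = 3.
Cage d needs sum 12, leaving r5c2 = 3.
Row 2 needs a 3, and only r2c3 is open for it.
The only place for 4 in column 1 is r5c1.
Cage d has sum 12, which forces r4c2 = 5.
Row 4 now contains 5, which forces r4c3 = 4.
Cage h needs two cells with sum 6; hence r5c4 = 1.
4 is placed in row 5, which forces r5c5 = 5.
Column 4 already has 1, so r2c4 = 2.
Column 5 already has 5, leaving r2c5 = 4.
4 is placed in column 3, leaving r3c3 = 5.
The 3 cells of cage a must have sum 12, so r3c4 = 4.
1 is placed in row 5, leaving r5c3 = 2.
Cage c needs two cells with sum 7; hence r1c1 = 2.
Cage i has sum 8, leaving r1c2 = 4.
Column 3 now contains 2; hence r1c3 = 1.
Column 4 now contains 4, so r1c4 = 5.
Row 2 already has 2, which forces r2c1 = 5.
4 is placed in row 2, which forces r2c2 = 1.
The full grid is 2 4 1 5 3 / 5 1 3 2 4 / 3 2 5 4 1 / 1 5 4 3 2 / 4 3 2 1 5.

4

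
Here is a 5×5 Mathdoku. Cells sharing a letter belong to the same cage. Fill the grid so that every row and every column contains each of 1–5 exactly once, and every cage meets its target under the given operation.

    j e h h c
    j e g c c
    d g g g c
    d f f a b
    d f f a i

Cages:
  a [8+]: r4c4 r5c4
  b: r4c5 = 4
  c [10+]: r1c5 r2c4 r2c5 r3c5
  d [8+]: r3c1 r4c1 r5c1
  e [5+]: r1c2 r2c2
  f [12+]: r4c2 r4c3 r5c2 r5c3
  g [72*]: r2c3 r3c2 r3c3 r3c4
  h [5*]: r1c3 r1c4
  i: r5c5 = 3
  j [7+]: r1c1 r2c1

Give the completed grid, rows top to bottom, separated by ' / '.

3 4 5 1 2 / 4 1 3 2 5 / 5 3 2 4 1 / 2 5 1 3 4 / 1 2 4 5 3

Cage g has product 72, so r2c3 = 3.
Cage b is given; hence r4c5 = 4.
Cage i is given, so r5c5 = 3.
The 4 cells of cage c must have sum 10, leaving r2c4 = 2.
The two cells of cage a must have sum 8, leaving r4c4 = 3.
Row 5 already has 3, leaving r5c4 = 5.
Cage h's pair has product 5, so r1c3 = 5.
5 is placed in column 4; hence r1c4 = 1.
Row 1 already has 1; hence r1c5 = 2.
Cage g has product 72, so r3c2 = 3.
The 4 cells of cage g must have product 72; hence r3c3 = 2.
Column 4 already has 3, so r3c4 = 4.
Column 3 already has 2, leaving r4c3 = 1.
Column 3 now contains 1, which forces r5c3 = 4.
Row 1 already has 2; hence r1c1 = 3.
Row 1 already has 1, which forces r1c2 = 4.
Cage j needs two cells with sum 7, which forces r2c1 = 4.
Cage e's pair has sum 5; hence r2c2 = 1.
Row 2 now contains 1, which forces r2c5 = 5.
5 is placed in column 5, leaving r3c5 = 1.
The 4 cells of cage f must have sum 12, so r4c2 = 5.
Cage f has sum 12; hence r5c2 = 2.
Row 3 already has 1; hence r3c1 = 5.
Row 4 now contains 5, so r4c1 = 2.
Row 5 already has 2, leaving r5c1 = 1.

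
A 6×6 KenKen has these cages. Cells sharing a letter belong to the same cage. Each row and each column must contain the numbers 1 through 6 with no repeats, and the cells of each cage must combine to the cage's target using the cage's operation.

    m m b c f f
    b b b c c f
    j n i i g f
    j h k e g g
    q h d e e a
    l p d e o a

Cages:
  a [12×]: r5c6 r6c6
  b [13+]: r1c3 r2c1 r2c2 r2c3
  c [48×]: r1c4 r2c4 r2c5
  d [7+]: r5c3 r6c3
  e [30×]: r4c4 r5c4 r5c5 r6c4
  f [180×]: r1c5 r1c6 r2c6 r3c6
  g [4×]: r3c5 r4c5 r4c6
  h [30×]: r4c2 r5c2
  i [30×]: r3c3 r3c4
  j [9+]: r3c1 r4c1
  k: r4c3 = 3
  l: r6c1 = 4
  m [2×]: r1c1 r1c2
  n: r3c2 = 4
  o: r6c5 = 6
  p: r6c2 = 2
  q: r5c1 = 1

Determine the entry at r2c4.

Cage n is a single given cell, leaving r3c2 = 4.
Cage k is given, which forces r4c3 = 3.
Cage q is a single given cell, so r5c1 = 1.
Cage l is a single given cell, which forces r6c1 = 4.
Cage p is given, leaving r6c2 = 2.
Cage o is a single given cell, which forces r6c5 = 6.
6 is placed in row 6; hence r6c6 = 3.
Column 1 now contains 1, leaving r1c1 = 2.
Column 2 already has 2, so r1c2 = 1.
Cage f needs product 180, so r1c5 = 3.
The two cells of cage j must have sum 9, so r3c1 = 3.
Cage j's pair has sum 9; hence r4c1 = 6.
Row 4 now contains 6, leaving r4c2 = 5.
Column 2 now contains 5; hence r5c2 = 6.
Row 5 already has 6; hence r5c3 = 2.
Row 5 now contains 2, which forces r5c5 = 5.
Cage a's pair has product 12, which forces r5c6 = 4.
The 4 cells of cage b must have sum 13, which forces r1c3 = 4.
4 is placed in row 1, so r1c4 = 6.
Row 1 now contains 6, leaving r1c6 = 5.
Column 1 now contains 6, which forces r2c1 = 5.
Column 2 already has 6, so r2c2 = 3.
Cage b has sum 13; hence r2c3 = 1.
6 is placed in column 4; hence r3c4 = 5.
Cage e needs product 30, so r4c4 = 2.
2 is placed in row 4, so r4c6 = 1.
5 is placed in row 5, so r5c4 = 3.
The two cells of cage d must have sum 7, so r6c3 = 5.
Cage e has product 30; hence r6c4 = 1.
Column 4 now contains 2; hence r2c4 = 4.
Cage c has product 48, so r2c5 = 2.
Row 2 now contains 2, so r2c6 = 6.
5 is placed in row 3, which forces r3c3 = 6.
Cage g has product 4, which forces r3c5 = 1.
Column 6 now contains 6, which forces r3c6 = 2.
Row 4 already has 1, so r4c5 = 4.
The full grid is 2 1 4 6 3 5 / 5 3 1 4 2 6 / 3 4 6 5 1 2 / 6 5 3 2 4 1 / 1 6 2 3 5 4 / 4 2 5 1 6 3.

4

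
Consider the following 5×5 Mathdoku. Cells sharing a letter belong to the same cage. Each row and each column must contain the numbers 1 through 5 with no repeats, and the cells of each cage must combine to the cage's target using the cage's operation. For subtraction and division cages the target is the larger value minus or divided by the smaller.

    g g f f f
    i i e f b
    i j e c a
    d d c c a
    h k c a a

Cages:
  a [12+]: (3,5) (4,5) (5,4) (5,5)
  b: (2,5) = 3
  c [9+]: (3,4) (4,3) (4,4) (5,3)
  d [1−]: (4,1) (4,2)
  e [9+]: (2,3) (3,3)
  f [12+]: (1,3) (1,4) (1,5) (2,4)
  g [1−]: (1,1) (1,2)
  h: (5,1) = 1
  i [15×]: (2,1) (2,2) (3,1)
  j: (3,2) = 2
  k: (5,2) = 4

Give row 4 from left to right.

Cage b is given; hence (2,5) = 3.
J is a freebie; hence (3,2) = 2.
Cage h is a single given cell, so (5,1) = 1.
Cage k is given, so (5,2) = 4.
Column 1 now contains 1, which forces (2,1) = 5.
The 3 cells of cage i must have product 15, leaving (2,2) = 1.
5 is placed in row 2, so (2,3) = 4.
4 is placed in row 2, which forces (2,4) = 2.
Cage i needs product 15, which forces (3,1) = 3.
4 is placed in column 3, which forces (3,3) = 5.
2 is placed in column 4, leaving (5,4) = 5.
5 is placed in row 5, leaving (5,5) = 2.
The 4 cells of cage f must have sum 12; hence (1,5) = 5.
Cage c has sum 9; hence (3,4) = 1.
Row 3 now contains 1, so (3,5) = 4.
4 is placed in column 5, so (4,5) = 1.
Row 5 now contains 2, which forces (5,3) = 3.
Row 1 already has 5, leaving (1,2) = 3.
3 is placed in row 1, so (1,4) = 4.
Column 2 now contains 3; hence (4,2) = 5.
Row 4 now contains 1, which forces (4,3) = 2.
The 4 cells of cage c must have sum 9, which forces (4,4) = 3.
Row 1 already has 4, so (1,1) = 2.
Column 3 already has 2, so (1,3) = 1.
Row 4 already has 2, leaving (4,1) = 4.
Completed grid: 2 3 1 4 5 / 5 1 4 2 3 / 3 2 5 1 4 / 4 5 2 3 1 / 1 4 3 5 2.

4 5 2 3 1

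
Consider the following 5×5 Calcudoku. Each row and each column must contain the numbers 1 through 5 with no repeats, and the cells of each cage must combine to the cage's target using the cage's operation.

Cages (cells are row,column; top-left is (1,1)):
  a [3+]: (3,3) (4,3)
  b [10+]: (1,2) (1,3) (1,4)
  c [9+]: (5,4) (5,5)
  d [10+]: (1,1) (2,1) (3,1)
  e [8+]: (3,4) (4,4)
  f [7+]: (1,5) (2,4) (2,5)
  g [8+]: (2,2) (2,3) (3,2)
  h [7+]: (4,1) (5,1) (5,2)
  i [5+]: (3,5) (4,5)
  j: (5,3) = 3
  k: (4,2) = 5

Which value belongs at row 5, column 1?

Cage k is given, leaving (4,2) = 5.
Row 4 already has 5, which forces (4,4) = 3.
Cage j is given, leaving (5,3) = 3.
Column 4 already has 3; hence (3,4) = 5.
Column 4 now contains 5, so (5,4) = 4.
Row 5 now contains 4, which forces (5,5) = 5.
Cage b needs sum 10, so (1,3) = 5.
The 3 cells of cage h must have sum 7, leaving (4,1) = 4.
The 3 cells of cage d must have sum 10, so (2,1) = 5.
Column 1 needs a 1, and only (5,1) is open for it.
1 is placed in row 5; hence (5,2) = 2.
Column 3 needs a 4, and only (2,3) is open for it.
The only place for 1 in row 1 is (1,4).
Cage b needs sum 10, so (1,2) = 4.
4 is placed in row 1, so (1,5) = 2.
1 is placed in column 4, so (2,4) = 2.
Column 5 now contains 2; hence (4,5) = 1.
Row 1 already has 2, so (1,1) = 3.
Column 5 now contains 1, leaving (2,5) = 3.
Cage d has sum 10; hence (3,1) = 2.
The two cells of cage a must have sum 3, so (3,3) = 1.
Cage i needs two cells with sum 5; hence (3,5) = 4.
1 is placed in row 4, which forces (4,3) = 2.
Row 2 already has 3, so (2,2) = 1.
Row 3 now contains 1, leaving (3,2) = 3.
The full grid is 3 4 5 1 2 / 5 1 4 2 3 / 2 3 1 5 4 / 4 5 2 3 1 / 1 2 3 4 5.

1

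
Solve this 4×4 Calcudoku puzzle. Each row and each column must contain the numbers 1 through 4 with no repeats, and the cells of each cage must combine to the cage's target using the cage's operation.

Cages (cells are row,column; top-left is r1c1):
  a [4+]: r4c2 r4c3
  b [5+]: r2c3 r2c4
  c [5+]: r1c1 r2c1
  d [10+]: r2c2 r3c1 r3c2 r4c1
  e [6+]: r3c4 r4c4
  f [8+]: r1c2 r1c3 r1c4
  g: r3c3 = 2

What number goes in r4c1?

4

G is a freebie, leaving r3c3 = 2.
Row 3 now contains 2, so r3c4 = 4.
Column 4 already has 4, leaving r4c4 = 2.
The 4 cells of cage d must have sum 10; hence r2c2 = 2.
The two cells of cage b must have sum 5, so r2c3 = 4.
The two cells of cage b must have sum 5, leaving r2c4 = 1.
Cage d has sum 10; hence r4c1 = 4.
The two cells of cage c must have sum 5; hence r1c1 = 2.
Cage f has sum 8, leaving r1c2 = 4.
Cage f needs sum 8, leaving r1c3 = 1.
1 is placed in column 4; hence r1c4 = 3.
Row 2 already has 1, so r2c1 = 3.
Column 1 already has 3, which forces r3c1 = 1.
Row 3 already has 1, so r3c2 = 3.
Column 2 now contains 3, which forces r4c2 = 1.
Column 3 now contains 1, so r4c3 = 3.
Completed grid: 2 4 1 3 / 3 2 4 1 / 1 3 2 4 / 4 1 3 2.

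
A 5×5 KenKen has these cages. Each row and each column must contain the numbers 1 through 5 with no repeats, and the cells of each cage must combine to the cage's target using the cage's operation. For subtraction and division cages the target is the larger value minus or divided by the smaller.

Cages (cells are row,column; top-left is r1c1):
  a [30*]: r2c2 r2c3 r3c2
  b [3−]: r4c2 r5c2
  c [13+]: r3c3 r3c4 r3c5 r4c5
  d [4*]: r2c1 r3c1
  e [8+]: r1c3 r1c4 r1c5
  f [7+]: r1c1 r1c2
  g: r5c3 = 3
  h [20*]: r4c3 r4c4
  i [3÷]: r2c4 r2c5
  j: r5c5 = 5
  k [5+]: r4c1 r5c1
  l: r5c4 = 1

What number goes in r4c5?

Cage g is a single given cell, leaving r5c3 = 3.
L is a freebie; hence r5c4 = 1.
Cage j is given, so r5c5 = 5.
Column 4 now contains 1; hence r2c4 = 3.
Cage i's pair has quotient 3, which forces r2c5 = 1.
The 3 cells of cage e must have sum 8, leaving r1c3 = 1.
Row 2 now contains 1, so r2c1 = 4.
Cage d's pair has product 4, which forces r3c1 = 1.
The 3 cells of cage a must have product 30, which forces r3c2 = 3.
3 is placed in row 3, so r3c5 = 4.
Column 1 already has 1; hence r4c1 = 3.
Row 4 now contains 3, which forces r4c5 = 2.
4 is placed in column 1, so r5c1 = 2.
Row 5 now contains 2, leaving r5c2 = 4.
Column 1 already has 2, which forces r1c1 = 5.
Cage f's pair has sum 7, leaving r1c2 = 2.
The 3 cells of cage e must have sum 8, which forces r1c4 = 4.
Column 5 already has 2; hence r1c5 = 3.
2 is placed in column 2, which forces r2c2 = 5.
Row 2 already has 5, so r2c3 = 2.
Column 3 now contains 2, leaving r3c3 = 5.
Row 3 now contains 5, which forces r3c4 = 2.
Cage b's pair has difference 3, so r4c2 = 1.
5 is placed in column 3, which forces r4c3 = 4.
4 is placed in column 4, so r4c4 = 5.
The full grid is 5 2 1 4 3 / 4 5 2 3 1 / 1 3 5 2 4 / 3 1 4 5 2 / 2 4 3 1 5.

2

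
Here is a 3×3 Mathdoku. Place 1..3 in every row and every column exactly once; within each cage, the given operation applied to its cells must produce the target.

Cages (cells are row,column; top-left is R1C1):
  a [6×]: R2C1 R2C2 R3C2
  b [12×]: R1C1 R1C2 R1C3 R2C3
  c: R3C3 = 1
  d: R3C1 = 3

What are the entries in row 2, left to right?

1 3 2

Cage b has product 12, so R2C3 = 2.
Cage d is given, which forces R3C1 = 3.
C is a freebie, so R3C3 = 1.
1 is placed in column 3, so R1C3 = 3.
Column 1 now contains 3, so R2C1 = 1.
The 3 cells of cage a must have product 6, which forces R2C2 = 3.
Row 3 already has 1, leaving R3C2 = 2.
Column 1 already has 1, which forces R1C1 = 2.
2 is placed in column 2, so R1C2 = 1.
Completed grid: 2 1 3 / 1 3 2 / 3 2 1.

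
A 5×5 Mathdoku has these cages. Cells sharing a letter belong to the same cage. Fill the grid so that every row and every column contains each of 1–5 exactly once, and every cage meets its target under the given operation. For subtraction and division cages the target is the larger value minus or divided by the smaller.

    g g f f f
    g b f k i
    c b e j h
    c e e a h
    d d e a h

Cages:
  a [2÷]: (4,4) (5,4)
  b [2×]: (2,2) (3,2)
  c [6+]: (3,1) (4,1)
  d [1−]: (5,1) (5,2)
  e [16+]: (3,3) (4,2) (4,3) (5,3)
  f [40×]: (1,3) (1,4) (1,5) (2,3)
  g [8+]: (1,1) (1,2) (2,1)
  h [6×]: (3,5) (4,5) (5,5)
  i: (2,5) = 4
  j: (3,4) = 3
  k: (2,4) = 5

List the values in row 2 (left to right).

3 1 2 5 4

Cage k is given, which forces (2,4) = 5.
Cage i is a single given cell, which forces (2,5) = 4.
Cage j is given, so (3,4) = 3.
The only place for 3 in row 2 is (2,1).
Row 1 needs a 3, and only (1,2) is open for it.
The 3 cells of cage g must have sum 8, so (1,1) = 2.
The 4 cells of cage f must have product 40, leaving (2,3) = 2.
Row 2 now contains 2, leaving (2,2) = 1.
Cage b's pair has product 2, leaving (3,2) = 2.
2 is placed in row 3, which forces (3,5) = 1.
The 4 cells of cage e must have sum 16, which forces (4,2) = 4.
4 is placed in column 2, so (5,2) = 5.
Column 5 already has 1, leaving (1,5) = 5.
Row 3 already has 1, leaving (3,1) = 5.
Row 3 already has 5, which forces (3,3) = 4.
The two cells of cage c must have sum 6, which forces (4,1) = 1.
Row 4 now contains 1, so (4,4) = 2.
Row 4 already has 2, so (4,5) = 3.
Cage d's pair has difference 1; hence (5,1) = 4.
4 is placed in column 3, so (5,3) = 3.
4 is placed in row 5, so (5,4) = 1.
Column 5 now contains 3, leaving (5,5) = 2.
4 is placed in column 3, so (1,3) = 1.
Column 4 now contains 1, leaving (1,4) = 4.
Row 4 already has 3, so (4,3) = 5.
Completed grid: 2 3 1 4 5 / 3 1 2 5 4 / 5 2 4 3 1 / 1 4 5 2 3 / 4 5 3 1 2.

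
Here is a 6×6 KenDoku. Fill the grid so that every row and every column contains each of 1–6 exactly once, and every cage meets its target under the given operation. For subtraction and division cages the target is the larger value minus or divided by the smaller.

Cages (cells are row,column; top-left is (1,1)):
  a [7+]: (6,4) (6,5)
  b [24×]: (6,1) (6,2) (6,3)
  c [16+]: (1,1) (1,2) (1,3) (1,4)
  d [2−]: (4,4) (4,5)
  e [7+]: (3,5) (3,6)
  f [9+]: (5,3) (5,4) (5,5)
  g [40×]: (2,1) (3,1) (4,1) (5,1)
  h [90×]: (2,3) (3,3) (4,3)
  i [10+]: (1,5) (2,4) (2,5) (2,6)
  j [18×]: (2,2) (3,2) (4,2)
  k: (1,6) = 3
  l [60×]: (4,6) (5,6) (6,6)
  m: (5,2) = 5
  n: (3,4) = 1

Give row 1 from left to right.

6 4 1 5 2 3

Cage k is a single given cell; hence (1,6) = 3.
Cage n is a single given cell, so (3,4) = 1.
Cage m is given; hence (5,2) = 5.
The only place for 2 in row 1 is (1,5).
The only place for 3 in column 1 is (6,1).
The only place for 1 in row 6 is (6,5).
Cage i has sum 10, leaving (2,6) = 1.
Cage a needs two cells with sum 7, which forces (6,4) = 6.
Cage j has product 18, so (4,2) = 1.
Cage g has product 40, so (5,1) = 1.
The 4 cells of cage c must have sum 16, leaving (1,3) = 1.
In row 5, 6 can only go at (5,6), so (5,6) = 6.
In row 6, 5 can only go at (6,6), so (6,6) = 5.
Column 6 already has 5, which forces (4,6) = 2.
Cage e's pair has sum 7, which forces (3,5) = 3.
Column 6 already has 2, leaving (3,6) = 4.
Column 5 already has 3, so (5,5) = 4.
Cage j needs product 18, which forces (2,2) = 3.
The 4 cells of cage i must have sum 10, leaving (2,4) = 2.
Column 5 now contains 4, leaving (2,5) = 5.
Row 3 now contains 3, leaving (3,2) = 6.
6 is placed in row 3, which forces (3,3) = 5.
Column 5 already has 5, leaving (4,5) = 6.
2 is placed in column 4, which forces (5,4) = 3.
The 4 cells of cage c must have sum 16; hence (1,1) = 6.
6 is placed in column 2, so (1,2) = 4.
The 4 cells of cage c must have sum 16, leaving (1,4) = 5.
Row 2 now contains 5, which forces (2,1) = 4.
Row 2 now contains 5; hence (2,3) = 6.
Row 3 now contains 5; hence (3,1) = 2.
The 4 cells of cage g must have product 40; hence (4,1) = 5.
Row 4 already has 6, so (4,3) = 3.
Column 4 now contains 3; hence (4,4) = 4.
3 is placed in row 5; hence (5,3) = 2.
4 is placed in column 2, which forces (6,2) = 2.
Column 3 already has 2, leaving (6,3) = 4.
The full grid is 6 4 1 5 2 3 / 4 3 6 2 5 1 / 2 6 5 1 3 4 / 5 1 3 4 6 2 / 1 5 2 3 4 6 / 3 2 4 6 1 5.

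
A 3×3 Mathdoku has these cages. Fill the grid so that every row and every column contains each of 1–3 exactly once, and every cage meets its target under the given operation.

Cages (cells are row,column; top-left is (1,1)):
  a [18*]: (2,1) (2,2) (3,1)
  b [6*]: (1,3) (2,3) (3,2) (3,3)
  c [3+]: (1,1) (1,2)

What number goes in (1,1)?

1

The 3 cells of cage a must have product 18; hence (2,1) = 2.
The 3 cells of cage a must have product 18, which forces (2,2) = 3.
Row 2 already has 3, which forces (2,3) = 1.
Cage a needs product 18, leaving (3,1) = 3.
The 4 cells of cage b must have product 6, so (3,2) = 1.
Row 3 now contains 3, so (3,3) = 2.
Column 1 now contains 2, so (1,1) = 1.
Column 2 now contains 1; hence (1,2) = 2.
Column 3 already has 2; hence (1,3) = 3.
Completed grid: 1 2 3 / 2 3 1 / 3 1 2.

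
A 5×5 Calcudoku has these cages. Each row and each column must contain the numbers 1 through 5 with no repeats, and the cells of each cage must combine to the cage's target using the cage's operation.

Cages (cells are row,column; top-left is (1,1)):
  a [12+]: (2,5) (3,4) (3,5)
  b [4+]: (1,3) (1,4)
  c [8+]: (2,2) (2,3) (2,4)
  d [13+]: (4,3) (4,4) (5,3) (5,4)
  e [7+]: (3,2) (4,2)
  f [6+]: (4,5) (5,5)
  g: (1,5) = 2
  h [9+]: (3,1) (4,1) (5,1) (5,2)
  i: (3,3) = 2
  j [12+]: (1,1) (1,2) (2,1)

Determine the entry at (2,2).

Cage g is given, so (1,5) = 2.
I is a freebie, leaving (3,3) = 2.
Row 3 needs a 1, and only (3,1) is open for it.
The 3 cells of cage j must have sum 12, leaving (2,1) = 3.
The only place for 4 in row 2 is (2,5).
The only place for 4 in row 3 is (3,2).
Cage j needs sum 12, leaving (1,1) = 4.
Column 2 already has 4, which forces (1,2) = 5.
The two cells of cage e must have sum 7; hence (4,2) = 3.
Cage h needs sum 9, so (5,2) = 1.
Row 5 now contains 1, leaving (5,5) = 5.
Column 2 already has 1, so (2,2) = 2.
The 3 cells of cage a must have sum 12, leaving (3,4) = 5.
Column 5 already has 5, which forces (3,5) = 3.
The 4 cells of cage h must have sum 9, so (4,1) = 5.
Column 5 already has 5, leaving (4,5) = 1.
Row 5 already has 5; hence (5,1) = 2.
The 3 cells of cage c must have sum 8, leaving (2,3) = 5.
5 is placed in column 4, which forces (2,4) = 1.
Row 4 now contains 1, so (4,3) = 4.
Row 4 now contains 1, leaving (4,4) = 2.
Cage d needs sum 13, which forces (5,3) = 3.
Cage d needs sum 13, so (5,4) = 4.
3 is placed in column 3; hence (1,3) = 1.
Column 4 already has 1, so (1,4) = 3.
Completed grid: 4 5 1 3 2 / 3 2 5 1 4 / 1 4 2 5 3 / 5 3 4 2 1 / 2 1 3 4 5.

2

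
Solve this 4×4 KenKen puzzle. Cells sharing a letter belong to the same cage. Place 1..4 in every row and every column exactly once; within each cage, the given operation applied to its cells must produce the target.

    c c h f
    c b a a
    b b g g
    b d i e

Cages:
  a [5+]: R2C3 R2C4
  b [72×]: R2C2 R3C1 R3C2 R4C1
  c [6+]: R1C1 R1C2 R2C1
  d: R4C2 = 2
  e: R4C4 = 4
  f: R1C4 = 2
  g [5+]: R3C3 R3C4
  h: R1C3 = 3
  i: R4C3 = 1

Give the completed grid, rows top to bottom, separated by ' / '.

4 1 3 2 / 1 4 2 3 / 2 3 4 1 / 3 2 1 4

Cage h is a single given cell, so R1C3 = 3.
Cage f is a single given cell, so R1C4 = 2.
Cage d is given, so R4C2 = 2.
I is a freebie, so R4C3 = 1.
Cage e is given, leaving R4C4 = 4.
Cage c has sum 6, so R1C1 = 4.
Row 1 already has 2, which forces R1C2 = 1.
Cage c has sum 6, which forces R2C1 = 1.
Row 2 already has 1, so R2C4 = 3.
Cage b needs product 72, so R3C1 = 2.
2 is placed in row 3, so R3C3 = 4.
Column 4 now contains 3; hence R3C4 = 1.
4 is placed in row 4, leaving R4C1 = 3.
Row 2 now contains 3, so R2C2 = 4.
Column 3 already has 4, leaving R2C3 = 2.
Row 3 now contains 4, leaving R3C2 = 3.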